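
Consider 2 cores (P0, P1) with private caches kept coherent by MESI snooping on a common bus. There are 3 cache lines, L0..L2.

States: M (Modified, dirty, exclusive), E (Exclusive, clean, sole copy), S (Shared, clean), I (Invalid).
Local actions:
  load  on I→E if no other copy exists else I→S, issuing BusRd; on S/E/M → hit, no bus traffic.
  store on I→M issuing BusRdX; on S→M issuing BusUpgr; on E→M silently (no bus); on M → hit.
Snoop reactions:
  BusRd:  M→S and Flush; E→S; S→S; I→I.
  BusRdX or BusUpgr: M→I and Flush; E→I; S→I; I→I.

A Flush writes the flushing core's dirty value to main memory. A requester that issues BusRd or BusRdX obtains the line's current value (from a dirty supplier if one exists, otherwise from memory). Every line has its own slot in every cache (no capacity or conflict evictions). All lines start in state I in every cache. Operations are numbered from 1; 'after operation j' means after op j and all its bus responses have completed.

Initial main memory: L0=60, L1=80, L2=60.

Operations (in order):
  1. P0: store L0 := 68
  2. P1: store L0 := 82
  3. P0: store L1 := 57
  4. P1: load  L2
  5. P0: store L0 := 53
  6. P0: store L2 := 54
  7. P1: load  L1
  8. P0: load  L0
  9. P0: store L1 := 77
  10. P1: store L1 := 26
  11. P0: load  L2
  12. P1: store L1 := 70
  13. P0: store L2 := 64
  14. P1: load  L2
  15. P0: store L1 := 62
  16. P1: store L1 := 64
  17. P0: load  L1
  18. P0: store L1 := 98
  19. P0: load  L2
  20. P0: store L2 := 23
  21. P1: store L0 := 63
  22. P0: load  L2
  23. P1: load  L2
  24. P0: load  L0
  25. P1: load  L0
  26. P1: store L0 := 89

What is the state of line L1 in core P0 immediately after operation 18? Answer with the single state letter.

state = M

  op1 P0: store L0 := 68 → M/I on L0; bus BusRdX; mem=60
  op2 P1: store L0 := 82 → I/M on L0; bus BusRdX Flush; mem=68
  op3 P0: store L1 := 57 → M/I on L1; bus BusRdX; mem=80
  op4 P1: load  L2 → I/E on L2; bus BusRd; mem=60
  op5 P0: store L0 := 53 → M/I on L0; bus BusRdX Flush; mem=82
  op6 P0: store L2 := 54 → M/I on L2; bus BusRdX; mem=60
  op7 P1: load  L1 → S/S on L1; bus BusRd Flush; mem=57
  op8 P0: load  L0 → M/I on L0; bus (none); mem=82
  op9 P0: store L1 := 77 → M/I on L1; bus BusUpgr; mem=57
  op10 P1: store L1 := 26 → I/M on L1; bus BusRdX Flush; mem=77
  op11 P0: load  L2 → M/I on L2; bus (none); mem=60
  op12 P1: store L1 := 70 → I/M on L1; bus (none); mem=77
  op13 P0: store L2 := 64 → M/I on L2; bus (none); mem=60
  op14 P1: load  L2 → S/S on L2; bus BusRd Flush; mem=64
  op15 P0: store L1 := 62 → M/I on L1; bus BusRdX Flush; mem=70
  op16 P1: store L1 := 64 → I/M on L1; bus BusRdX Flush; mem=62
  op17 P0: load  L1 → S/S on L1; bus BusRd Flush; mem=64
  op18 P0: store L1 := 98 → M/I on L1; bus BusUpgr; mem=64
  op19 P0: load  L2 → S/S on L2; bus (none); mem=64
  op20 P0: store L2 := 23 → M/I on L2; bus BusUpgr; mem=64
  op21 P1: store L0 := 63 → I/M on L0; bus BusRdX Flush; mem=53
  op22 P0: load  L2 → M/I on L2; bus (none); mem=64
  op23 P1: load  L2 → S/S on L2; bus BusRd Flush; mem=23
  op24 P0: load  L0 → S/S on L0; bus BusRd Flush; mem=63
  op25 P1: load  L0 → S/S on L0; bus (none); mem=63
  op26 P1: store L0 := 89 → I/M on L0; bus BusUpgr; mem=63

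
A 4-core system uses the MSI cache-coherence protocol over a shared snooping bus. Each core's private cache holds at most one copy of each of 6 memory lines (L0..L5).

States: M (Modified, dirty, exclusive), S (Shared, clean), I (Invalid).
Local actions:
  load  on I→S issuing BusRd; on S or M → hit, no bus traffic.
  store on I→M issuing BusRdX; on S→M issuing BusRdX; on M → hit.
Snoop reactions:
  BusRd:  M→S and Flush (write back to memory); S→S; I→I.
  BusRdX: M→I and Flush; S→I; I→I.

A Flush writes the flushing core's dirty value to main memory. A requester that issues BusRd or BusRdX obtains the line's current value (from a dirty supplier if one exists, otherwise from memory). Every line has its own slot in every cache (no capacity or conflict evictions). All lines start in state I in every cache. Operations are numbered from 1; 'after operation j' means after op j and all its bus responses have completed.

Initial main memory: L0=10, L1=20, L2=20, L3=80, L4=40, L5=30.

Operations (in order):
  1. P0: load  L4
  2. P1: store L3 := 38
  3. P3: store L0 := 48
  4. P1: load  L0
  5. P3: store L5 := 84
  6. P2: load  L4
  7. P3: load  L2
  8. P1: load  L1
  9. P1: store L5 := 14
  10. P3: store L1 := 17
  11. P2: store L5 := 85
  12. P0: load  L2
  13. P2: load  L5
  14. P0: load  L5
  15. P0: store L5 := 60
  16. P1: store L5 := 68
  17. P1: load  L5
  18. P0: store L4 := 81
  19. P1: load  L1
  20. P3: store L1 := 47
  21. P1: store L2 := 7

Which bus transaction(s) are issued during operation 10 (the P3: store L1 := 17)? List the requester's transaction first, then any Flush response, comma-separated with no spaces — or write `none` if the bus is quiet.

  op1 P0: load  L4 → S/I/I/I on L4; bus BusRd; mem=40
  op2 P1: store L3 := 38 → I/M/I/I on L3; bus BusRdX; mem=80
  op3 P3: store L0 := 48 → I/I/I/M on L0; bus BusRdX; mem=10
  op4 P1: load  L0 → I/S/I/S on L0; bus BusRd Flush; mem=48
  op5 P3: store L5 := 84 → I/I/I/M on L5; bus BusRdX; mem=30
  op6 P2: load  L4 → S/I/S/I on L4; bus BusRd; mem=40
  op7 P3: load  L2 → I/I/I/S on L2; bus BusRd; mem=20
  op8 P1: load  L1 → I/S/I/I on L1; bus BusRd; mem=20
  op9 P1: store L5 := 14 → I/M/I/I on L5; bus BusRdX Flush; mem=84
  op10 P3: store L1 := 17 → I/I/I/M on L1; bus BusRdX; mem=20
  op11 P2: store L5 := 85 → I/I/M/I on L5; bus BusRdX Flush; mem=14
  op12 P0: load  L2 → S/I/I/S on L2; bus BusRd; mem=20
  op13 P2: load  L5 → I/I/M/I on L5; bus (none); mem=14
  op14 P0: load  L5 → S/I/S/I on L5; bus BusRd Flush; mem=85
  op15 P0: store L5 := 60 → M/I/I/I on L5; bus BusRdX; mem=85
  op16 P1: store L5 := 68 → I/M/I/I on L5; bus BusRdX Flush; mem=60
  op17 P1: load  L5 → I/M/I/I on L5; bus (none); mem=60
  op18 P0: store L4 := 81 → M/I/I/I on L4; bus BusRdX; mem=40
  op19 P1: load  L1 → I/S/I/S on L1; bus BusRd Flush; mem=17
  op20 P3: store L1 := 47 → I/I/I/M on L1; bus BusRdX; mem=17
  op21 P1: store L2 := 7 → I/M/I/I on L2; bus BusRdX; mem=20

bus = BusRdX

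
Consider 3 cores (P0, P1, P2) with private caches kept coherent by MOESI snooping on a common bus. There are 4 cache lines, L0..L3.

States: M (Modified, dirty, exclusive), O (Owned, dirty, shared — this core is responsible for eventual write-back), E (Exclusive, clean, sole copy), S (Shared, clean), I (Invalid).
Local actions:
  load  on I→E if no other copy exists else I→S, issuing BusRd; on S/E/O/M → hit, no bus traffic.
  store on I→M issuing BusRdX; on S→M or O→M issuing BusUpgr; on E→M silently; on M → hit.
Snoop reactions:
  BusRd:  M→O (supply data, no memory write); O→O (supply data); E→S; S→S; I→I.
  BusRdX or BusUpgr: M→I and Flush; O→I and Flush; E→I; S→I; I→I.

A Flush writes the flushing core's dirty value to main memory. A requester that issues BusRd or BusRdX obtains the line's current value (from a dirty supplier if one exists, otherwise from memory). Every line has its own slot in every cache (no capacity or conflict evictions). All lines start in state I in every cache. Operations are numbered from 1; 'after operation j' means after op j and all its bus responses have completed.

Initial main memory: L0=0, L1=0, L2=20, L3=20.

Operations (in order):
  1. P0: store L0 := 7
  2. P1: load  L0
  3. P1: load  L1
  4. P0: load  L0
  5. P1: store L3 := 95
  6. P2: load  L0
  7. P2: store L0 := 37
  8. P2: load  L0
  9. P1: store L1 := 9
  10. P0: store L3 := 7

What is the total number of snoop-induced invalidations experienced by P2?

  op1 P0: store L0 := 7 → M/I/I on L0; bus BusRdX; mem=0
  op2 P1: load  L0 → O/S/I on L0; bus BusRd; mem=0
  op3 P1: load  L1 → I/E/I on L1; bus BusRd; mem=0
  op4 P0: load  L0 → O/S/I on L0; bus (none); mem=0
  op5 P1: store L3 := 95 → I/M/I on L3; bus BusRdX; mem=20
  op6 P2: load  L0 → O/S/S on L0; bus BusRd; mem=0
  op7 P2: store L0 := 37 → I/I/M on L0; bus BusUpgr Flush; mem=7
  op8 P2: load  L0 → I/I/M on L0; bus (none); mem=7
  op9 P1: store L1 := 9 → I/M/I on L1; bus (none); mem=0
  op10 P0: store L3 := 7 → M/I/I on L3; bus BusRdX Flush; mem=95

invalidations = 0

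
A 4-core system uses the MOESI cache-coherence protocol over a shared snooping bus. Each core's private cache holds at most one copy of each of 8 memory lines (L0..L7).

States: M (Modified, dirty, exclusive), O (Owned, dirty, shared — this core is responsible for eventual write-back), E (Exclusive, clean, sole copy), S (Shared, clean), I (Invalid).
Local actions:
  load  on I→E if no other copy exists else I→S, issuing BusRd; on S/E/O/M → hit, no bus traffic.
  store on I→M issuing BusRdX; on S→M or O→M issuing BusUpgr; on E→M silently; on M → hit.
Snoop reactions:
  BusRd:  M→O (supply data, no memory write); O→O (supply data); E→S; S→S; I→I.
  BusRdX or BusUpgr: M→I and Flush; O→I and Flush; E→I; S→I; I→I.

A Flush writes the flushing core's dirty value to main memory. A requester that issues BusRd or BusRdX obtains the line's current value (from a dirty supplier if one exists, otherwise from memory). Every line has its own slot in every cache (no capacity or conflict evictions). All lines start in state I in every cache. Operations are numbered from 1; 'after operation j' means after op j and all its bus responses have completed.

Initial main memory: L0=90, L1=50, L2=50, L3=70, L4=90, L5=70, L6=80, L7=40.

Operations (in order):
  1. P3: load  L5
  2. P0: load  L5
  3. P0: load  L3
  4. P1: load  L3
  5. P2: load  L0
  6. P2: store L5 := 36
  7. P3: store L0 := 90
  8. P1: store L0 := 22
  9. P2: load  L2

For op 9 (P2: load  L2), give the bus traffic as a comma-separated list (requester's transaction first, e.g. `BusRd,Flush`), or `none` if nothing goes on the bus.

bus = BusRd

[1] P3: load  L5 | P0:I, P1:I, P2:I, P3:E(70) | bus: BusRd
[2] P0: load  L5 | P0:S(70), P1:I, P2:I, P3:S(70) | bus: BusRd
[3] P0: load  L3 | P0:E(70), P1:I, P2:I, P3:I | bus: BusRd
[4] P1: load  L3 | P0:S(70), P1:S(70), P2:I, P3:I | bus: BusRd
[5] P2: load  L0 | P0:I, P1:I, P2:E(90), P3:I | bus: BusRd
[6] P2: store L5 := 36 | P0:I, P1:I, P2:M(36), P3:I | bus: BusRdX
[7] P3: store L0 := 90 | P0:I, P1:I, P2:I, P3:M(90) | bus: BusRdX
[8] P1: store L0 := 22 | P0:I, P1:M(22), P2:I, P3:I | bus: BusRdX,Flush
[9] P2: load  L2 | P0:I, P1:I, P2:E(50), P3:I | bus: BusRd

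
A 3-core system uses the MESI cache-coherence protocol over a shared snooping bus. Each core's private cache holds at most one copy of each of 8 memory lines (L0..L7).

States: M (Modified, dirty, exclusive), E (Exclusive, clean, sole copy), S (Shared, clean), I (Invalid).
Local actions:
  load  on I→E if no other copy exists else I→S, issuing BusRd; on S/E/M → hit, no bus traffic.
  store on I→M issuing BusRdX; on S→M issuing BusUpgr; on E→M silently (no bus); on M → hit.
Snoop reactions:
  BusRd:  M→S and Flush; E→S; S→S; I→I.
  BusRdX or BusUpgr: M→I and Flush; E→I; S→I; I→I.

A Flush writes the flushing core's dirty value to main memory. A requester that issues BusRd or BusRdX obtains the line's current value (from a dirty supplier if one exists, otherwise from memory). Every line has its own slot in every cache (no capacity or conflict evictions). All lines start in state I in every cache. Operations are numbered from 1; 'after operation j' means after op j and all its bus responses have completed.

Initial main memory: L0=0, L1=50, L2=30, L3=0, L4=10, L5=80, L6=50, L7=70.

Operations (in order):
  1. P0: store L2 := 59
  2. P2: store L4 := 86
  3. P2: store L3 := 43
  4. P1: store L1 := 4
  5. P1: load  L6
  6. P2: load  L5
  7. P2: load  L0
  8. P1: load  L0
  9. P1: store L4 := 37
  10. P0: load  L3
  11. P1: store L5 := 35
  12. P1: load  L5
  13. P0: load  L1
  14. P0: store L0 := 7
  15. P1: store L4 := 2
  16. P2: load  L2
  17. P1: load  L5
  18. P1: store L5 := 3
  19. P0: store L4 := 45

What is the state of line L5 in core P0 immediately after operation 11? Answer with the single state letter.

1. P0: store L2 := 59  bus=[BusRdX]  L2: P0=M P1=I P2=I  mem[L2]=30
2. P2: store L4 := 86  bus=[BusRdX]  L4: P0=I P1=I P2=M  mem[L4]=10
3. P2: store L3 := 43  bus=[BusRdX]  L3: P0=I P1=I P2=M  mem[L3]=0
4. P1: store L1 := 4  bus=[BusRdX]  L1: P0=I P1=M P2=I  mem[L1]=50
5. P1: load  L6  bus=[BusRd]  L6: P0=I P1=E P2=I  mem[L6]=50
6. P2: load  L5  bus=[BusRd]  L5: P0=I P1=I P2=E  mem[L5]=80
7. P2: load  L0  bus=[BusRd]  L0: P0=I P1=I P2=E  mem[L0]=0
8. P1: load  L0  bus=[BusRd]  L0: P0=I P1=S P2=S  mem[L0]=0
9. P1: store L4 := 37  bus=[BusRdX,Flush]  L4: P0=I P1=M P2=I  mem[L4]=86
10. P0: load  L3  bus=[BusRd,Flush]  L3: P0=S P1=I P2=S  mem[L3]=43
11. P1: store L5 := 35  bus=[BusRdX]  L5: P0=I P1=M P2=I  mem[L5]=80
12. P1: load  L5  bus=[-]  L5: P0=I P1=M P2=I  mem[L5]=80
13. P0: load  L1  bus=[BusRd,Flush]  L1: P0=S P1=S P2=I  mem[L1]=4
14. P0: store L0 := 7  bus=[BusRdX]  L0: P0=M P1=I P2=I  mem[L0]=0
15. P1: store L4 := 2  bus=[-]  L4: P0=I P1=M P2=I  mem[L4]=86
16. P2: load  L2  bus=[BusRd,Flush]  L2: P0=S P1=I P2=S  mem[L2]=59
17. P1: load  L5  bus=[-]  L5: P0=I P1=M P2=I  mem[L5]=80
18. P1: store L5 := 3  bus=[-]  L5: P0=I P1=M P2=I  mem[L5]=80
19. P0: store L4 := 45  bus=[BusRdX,Flush]  L4: P0=M P1=I P2=I  mem[L4]=2

state = I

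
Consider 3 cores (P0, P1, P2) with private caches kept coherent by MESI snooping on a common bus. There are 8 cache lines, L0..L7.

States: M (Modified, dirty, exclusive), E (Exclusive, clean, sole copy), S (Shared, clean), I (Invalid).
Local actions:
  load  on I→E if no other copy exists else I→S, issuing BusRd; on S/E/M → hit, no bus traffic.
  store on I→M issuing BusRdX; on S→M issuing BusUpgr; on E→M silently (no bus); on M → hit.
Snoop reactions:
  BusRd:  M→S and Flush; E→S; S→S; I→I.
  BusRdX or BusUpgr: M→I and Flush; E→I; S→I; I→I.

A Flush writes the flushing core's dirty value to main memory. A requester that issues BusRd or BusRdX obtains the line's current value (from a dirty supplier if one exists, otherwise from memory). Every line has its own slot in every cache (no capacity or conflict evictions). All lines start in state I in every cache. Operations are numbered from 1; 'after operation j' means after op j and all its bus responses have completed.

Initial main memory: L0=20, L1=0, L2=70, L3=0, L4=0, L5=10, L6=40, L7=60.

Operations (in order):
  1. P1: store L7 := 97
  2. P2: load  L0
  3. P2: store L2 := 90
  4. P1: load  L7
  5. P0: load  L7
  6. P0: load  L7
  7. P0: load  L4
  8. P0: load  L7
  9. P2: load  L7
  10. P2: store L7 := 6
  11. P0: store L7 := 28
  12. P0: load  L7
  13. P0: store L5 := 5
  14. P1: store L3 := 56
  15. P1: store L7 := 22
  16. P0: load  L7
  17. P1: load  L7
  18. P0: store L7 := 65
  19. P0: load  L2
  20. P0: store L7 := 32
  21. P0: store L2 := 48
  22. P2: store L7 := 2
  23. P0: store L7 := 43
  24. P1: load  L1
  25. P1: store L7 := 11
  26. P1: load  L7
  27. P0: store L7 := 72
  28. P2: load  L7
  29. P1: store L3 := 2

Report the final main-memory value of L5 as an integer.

memory[L5] = 10

1. P1: store L7 := 97  bus=[BusRdX]  L7: P0=I P1=M P2=I  mem[L7]=60
2. P2: load  L0  bus=[BusRd]  L0: P0=I P1=I P2=E  mem[L0]=20
3. P2: store L2 := 90  bus=[BusRdX]  L2: P0=I P1=I P2=M  mem[L2]=70
4. P1: load  L7  bus=[-]  L7: P0=I P1=M P2=I  mem[L7]=60
5. P0: load  L7  bus=[BusRd,Flush]  L7: P0=S P1=S P2=I  mem[L7]=97
6. P0: load  L7  bus=[-]  L7: P0=S P1=S P2=I  mem[L7]=97
7. P0: load  L4  bus=[BusRd]  L4: P0=E P1=I P2=I  mem[L4]=0
8. P0: load  L7  bus=[-]  L7: P0=S P1=S P2=I  mem[L7]=97
9. P2: load  L7  bus=[BusRd]  L7: P0=S P1=S P2=S  mem[L7]=97
10. P2: store L7 := 6  bus=[BusUpgr]  L7: P0=I P1=I P2=M  mem[L7]=97
11. P0: store L7 := 28  bus=[BusRdX,Flush]  L7: P0=M P1=I P2=I  mem[L7]=6
12. P0: load  L7  bus=[-]  L7: P0=M P1=I P2=I  mem[L7]=6
13. P0: store L5 := 5  bus=[BusRdX]  L5: P0=M P1=I P2=I  mem[L5]=10
14. P1: store L3 := 56  bus=[BusRdX]  L3: P0=I P1=M P2=I  mem[L3]=0
15. P1: store L7 := 22  bus=[BusRdX,Flush]  L7: P0=I P1=M P2=I  mem[L7]=28
16. P0: load  L7  bus=[BusRd,Flush]  L7: P0=S P1=S P2=I  mem[L7]=22
17. P1: load  L7  bus=[-]  L7: P0=S P1=S P2=I  mem[L7]=22
18. P0: store L7 := 65  bus=[BusUpgr]  L7: P0=M P1=I P2=I  mem[L7]=22
19. P0: load  L2  bus=[BusRd,Flush]  L2: P0=S P1=I P2=S  mem[L2]=90
20. P0: store L7 := 32  bus=[-]  L7: P0=M P1=I P2=I  mem[L7]=22
21. P0: store L2 := 48  bus=[BusUpgr]  L2: P0=M P1=I P2=I  mem[L2]=90
22. P2: store L7 := 2  bus=[BusRdX,Flush]  L7: P0=I P1=I P2=M  mem[L7]=32
23. P0: store L7 := 43  bus=[BusRdX,Flush]  L7: P0=M P1=I P2=I  mem[L7]=2
24. P1: load  L1  bus=[BusRd]  L1: P0=I P1=E P2=I  mem[L1]=0
25. P1: store L7 := 11  bus=[BusRdX,Flush]  L7: P0=I P1=M P2=I  mem[L7]=43
26. P1: load  L7  bus=[-]  L7: P0=I P1=M P2=I  mem[L7]=43
27. P0: store L7 := 72  bus=[BusRdX,Flush]  L7: P0=M P1=I P2=I  mem[L7]=11
28. P2: load  L7  bus=[BusRd,Flush]  L7: P0=S P1=I P2=S  mem[L7]=72
29. P1: store L3 := 2  bus=[-]  L3: P0=I P1=M P2=I  mem[L3]=0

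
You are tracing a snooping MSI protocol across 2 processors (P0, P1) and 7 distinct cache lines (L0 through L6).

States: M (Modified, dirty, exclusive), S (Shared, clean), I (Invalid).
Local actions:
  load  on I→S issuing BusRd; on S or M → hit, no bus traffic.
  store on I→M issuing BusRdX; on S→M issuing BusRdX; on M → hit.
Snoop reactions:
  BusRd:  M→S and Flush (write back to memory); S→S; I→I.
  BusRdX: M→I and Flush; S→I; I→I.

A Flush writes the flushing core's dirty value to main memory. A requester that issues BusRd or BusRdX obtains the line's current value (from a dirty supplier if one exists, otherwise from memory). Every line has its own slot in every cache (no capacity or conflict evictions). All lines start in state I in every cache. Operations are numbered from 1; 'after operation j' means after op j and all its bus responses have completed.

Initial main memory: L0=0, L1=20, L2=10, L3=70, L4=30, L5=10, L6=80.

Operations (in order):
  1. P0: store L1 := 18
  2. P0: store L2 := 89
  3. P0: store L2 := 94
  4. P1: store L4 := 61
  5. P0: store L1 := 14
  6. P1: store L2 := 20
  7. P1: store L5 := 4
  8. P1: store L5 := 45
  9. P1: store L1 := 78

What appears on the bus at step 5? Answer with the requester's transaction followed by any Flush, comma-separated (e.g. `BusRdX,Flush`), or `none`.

  op1 P0: store L1 := 18 → M/I on L1; bus BusRdX; mem=20
  op2 P0: store L2 := 89 → M/I on L2; bus BusRdX; mem=10
  op3 P0: store L2 := 94 → M/I on L2; bus (none); mem=10
  op4 P1: store L4 := 61 → I/M on L4; bus BusRdX; mem=30
  op5 P0: store L1 := 14 → M/I on L1; bus (none); mem=20
  op6 P1: store L2 := 20 → I/M on L2; bus BusRdX Flush; mem=94
  op7 P1: store L5 := 4 → I/M on L5; bus BusRdX; mem=10
  op8 P1: store L5 := 45 → I/M on L5; bus (none); mem=10
  op9 P1: store L1 := 78 → I/M on L1; bus BusRdX Flush; mem=14

bus = none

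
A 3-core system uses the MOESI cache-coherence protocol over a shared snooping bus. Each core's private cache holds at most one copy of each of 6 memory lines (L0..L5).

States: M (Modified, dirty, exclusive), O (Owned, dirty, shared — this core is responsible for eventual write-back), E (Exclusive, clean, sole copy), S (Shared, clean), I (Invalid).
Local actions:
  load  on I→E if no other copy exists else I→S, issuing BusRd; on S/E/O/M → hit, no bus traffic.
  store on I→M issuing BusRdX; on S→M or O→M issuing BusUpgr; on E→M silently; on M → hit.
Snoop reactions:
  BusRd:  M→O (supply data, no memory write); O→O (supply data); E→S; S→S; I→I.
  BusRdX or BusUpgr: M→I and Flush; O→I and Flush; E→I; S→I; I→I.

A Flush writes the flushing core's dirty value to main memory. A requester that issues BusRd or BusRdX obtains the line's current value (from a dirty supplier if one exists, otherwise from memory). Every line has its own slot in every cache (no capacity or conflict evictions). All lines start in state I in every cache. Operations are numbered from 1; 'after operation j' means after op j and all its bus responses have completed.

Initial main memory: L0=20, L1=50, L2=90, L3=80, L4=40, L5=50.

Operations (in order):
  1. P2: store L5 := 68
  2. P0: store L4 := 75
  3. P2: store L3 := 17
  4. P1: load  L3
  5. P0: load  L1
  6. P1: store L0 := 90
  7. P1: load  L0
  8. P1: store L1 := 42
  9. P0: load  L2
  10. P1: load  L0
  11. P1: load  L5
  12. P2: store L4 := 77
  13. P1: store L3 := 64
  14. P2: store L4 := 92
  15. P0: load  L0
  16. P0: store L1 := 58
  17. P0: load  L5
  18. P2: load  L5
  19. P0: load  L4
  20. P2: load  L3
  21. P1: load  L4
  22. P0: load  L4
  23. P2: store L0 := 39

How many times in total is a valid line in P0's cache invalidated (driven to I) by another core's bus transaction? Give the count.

invalidations = 3

[1] P2: store L5 := 68 | P0:I, P1:I, P2:M(68) | bus: BusRdX
[2] P0: store L4 := 75 | P0:M(75), P1:I, P2:I | bus: BusRdX
[3] P2: store L3 := 17 | P0:I, P1:I, P2:M(17) | bus: BusRdX
[4] P1: load  L3 | P0:I, P1:S(17), P2:O(17) | bus: BusRd
[5] P0: load  L1 | P0:E(50), P1:I, P2:I | bus: BusRd
[6] P1: store L0 := 90 | P0:I, P1:M(90), P2:I | bus: BusRdX
[7] P1: load  L0 | P0:I, P1:M(90), P2:I | bus: none
[8] P1: store L1 := 42 | P0:I, P1:M(42), P2:I | bus: BusRdX
[9] P0: load  L2 | P0:E(90), P1:I, P2:I | bus: BusRd
[10] P1: load  L0 | P0:I, P1:M(90), P2:I | bus: none
[11] P1: load  L5 | P0:I, P1:S(68), P2:O(68) | bus: BusRd
[12] P2: store L4 := 77 | P0:I, P1:I, P2:M(77) | bus: BusRdX,Flush
[13] P1: store L3 := 64 | P0:I, P1:M(64), P2:I | bus: BusUpgr,Flush
[14] P2: store L4 := 92 | P0:I, P1:I, P2:M(92) | bus: none
[15] P0: load  L0 | P0:S(90), P1:O(90), P2:I | bus: BusRd
[16] P0: store L1 := 58 | P0:M(58), P1:I, P2:I | bus: BusRdX,Flush
[17] P0: load  L5 | P0:S(68), P1:S(68), P2:O(68) | bus: BusRd
[18] P2: load  L5 | P0:S(68), P1:S(68), P2:O(68) | bus: none
[19] P0: load  L4 | P0:S(92), P1:I, P2:O(92) | bus: BusRd
[20] P2: load  L3 | P0:I, P1:O(64), P2:S(64) | bus: BusRd
[21] P1: load  L4 | P0:S(92), P1:S(92), P2:O(92) | bus: BusRd
[22] P0: load  L4 | P0:S(92), P1:S(92), P2:O(92) | bus: none
[23] P2: store L0 := 39 | P0:I, P1:I, P2:M(39) | bus: BusRdX,Flush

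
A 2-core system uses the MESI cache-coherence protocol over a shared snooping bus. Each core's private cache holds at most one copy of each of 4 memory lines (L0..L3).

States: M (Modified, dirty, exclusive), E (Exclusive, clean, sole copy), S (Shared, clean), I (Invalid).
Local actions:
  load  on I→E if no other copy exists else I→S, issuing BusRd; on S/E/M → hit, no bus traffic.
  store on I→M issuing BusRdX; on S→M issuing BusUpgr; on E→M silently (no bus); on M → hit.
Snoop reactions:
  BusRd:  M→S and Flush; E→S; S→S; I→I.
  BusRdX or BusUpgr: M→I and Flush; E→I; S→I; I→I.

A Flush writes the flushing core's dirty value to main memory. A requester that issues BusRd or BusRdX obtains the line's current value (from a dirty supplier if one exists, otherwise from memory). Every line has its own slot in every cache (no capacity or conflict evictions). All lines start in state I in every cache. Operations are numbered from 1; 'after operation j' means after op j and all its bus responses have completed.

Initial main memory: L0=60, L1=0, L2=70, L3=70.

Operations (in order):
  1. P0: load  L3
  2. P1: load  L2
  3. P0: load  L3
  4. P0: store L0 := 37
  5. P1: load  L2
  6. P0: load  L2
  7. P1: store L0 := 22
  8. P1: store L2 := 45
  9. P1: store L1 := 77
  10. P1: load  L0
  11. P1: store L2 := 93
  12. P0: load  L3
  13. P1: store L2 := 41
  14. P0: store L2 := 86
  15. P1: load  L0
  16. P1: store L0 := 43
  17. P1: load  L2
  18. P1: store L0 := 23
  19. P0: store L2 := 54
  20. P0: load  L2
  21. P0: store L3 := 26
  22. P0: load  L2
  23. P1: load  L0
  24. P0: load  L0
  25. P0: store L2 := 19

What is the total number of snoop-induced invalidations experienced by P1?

invalidations = 2

  op1 P0: load  L3 → E/I on L3; bus BusRd; mem=70
  op2 P1: load  L2 → I/E on L2; bus BusRd; mem=70
  op3 P0: load  L3 → E/I on L3; bus (none); mem=70
  op4 P0: store L0 := 37 → M/I on L0; bus BusRdX; mem=60
  op5 P1: load  L2 → I/E on L2; bus (none); mem=70
  op6 P0: load  L2 → S/S on L2; bus BusRd; mem=70
  op7 P1: store L0 := 22 → I/M on L0; bus BusRdX Flush; mem=37
  op8 P1: store L2 := 45 → I/M on L2; bus BusUpgr; mem=70
  op9 P1: store L1 := 77 → I/M on L1; bus BusRdX; mem=0
  op10 P1: load  L0 → I/M on L0; bus (none); mem=37
  op11 P1: store L2 := 93 → I/M on L2; bus (none); mem=70
  op12 P0: load  L3 → E/I on L3; bus (none); mem=70
  op13 P1: store L2 := 41 → I/M on L2; bus (none); mem=70
  op14 P0: store L2 := 86 → M/I on L2; bus BusRdX Flush; mem=41
  op15 P1: load  L0 → I/M on L0; bus (none); mem=37
  op16 P1: store L0 := 43 → I/M on L0; bus (none); mem=37
  op17 P1: load  L2 → S/S on L2; bus BusRd Flush; mem=86
  op18 P1: store L0 := 23 → I/M on L0; bus (none); mem=37
  op19 P0: store L2 := 54 → M/I on L2; bus BusUpgr; mem=86
  op20 P0: load  L2 → M/I on L2; bus (none); mem=86
  op21 P0: store L3 := 26 → M/I on L3; bus (none); mem=70
  op22 P0: load  L2 → M/I on L2; bus (none); mem=86
  op23 P1: load  L0 → I/M on L0; bus (none); mem=37
  op24 P0: load  L0 → S/S on L0; bus BusRd Flush; mem=23
  op25 P0: store L2 := 19 → M/I on L2; bus (none); mem=86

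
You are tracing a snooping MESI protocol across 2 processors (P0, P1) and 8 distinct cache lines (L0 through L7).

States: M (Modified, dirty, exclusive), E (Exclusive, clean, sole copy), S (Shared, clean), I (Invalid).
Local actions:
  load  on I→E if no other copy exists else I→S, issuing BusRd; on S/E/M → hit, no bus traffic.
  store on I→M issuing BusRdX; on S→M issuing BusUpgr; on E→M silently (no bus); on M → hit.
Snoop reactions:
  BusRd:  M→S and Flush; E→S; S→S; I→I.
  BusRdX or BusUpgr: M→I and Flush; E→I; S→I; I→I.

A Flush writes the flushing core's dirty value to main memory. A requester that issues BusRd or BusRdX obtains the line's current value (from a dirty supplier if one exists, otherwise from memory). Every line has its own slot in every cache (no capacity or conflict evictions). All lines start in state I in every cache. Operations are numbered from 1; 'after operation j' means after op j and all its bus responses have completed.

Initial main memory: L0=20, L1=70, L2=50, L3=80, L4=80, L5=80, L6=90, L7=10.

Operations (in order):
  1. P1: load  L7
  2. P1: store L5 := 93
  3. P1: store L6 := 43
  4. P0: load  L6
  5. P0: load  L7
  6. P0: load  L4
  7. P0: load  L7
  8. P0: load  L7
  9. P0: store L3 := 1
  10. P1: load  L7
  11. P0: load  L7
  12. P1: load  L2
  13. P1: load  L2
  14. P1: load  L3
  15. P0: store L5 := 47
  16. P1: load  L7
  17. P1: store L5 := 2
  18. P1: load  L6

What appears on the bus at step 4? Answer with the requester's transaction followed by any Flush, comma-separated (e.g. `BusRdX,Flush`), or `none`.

bus = BusRd,Flush

  op1 P1: load  L7 → I/E on L7; bus BusRd; mem=10
  op2 P1: store L5 := 93 → I/M on L5; bus BusRdX; mem=80
  op3 P1: store L6 := 43 → I/M on L6; bus BusRdX; mem=90
  op4 P0: load  L6 → S/S on L6; bus BusRd Flush; mem=43
  op5 P0: load  L7 → S/S on L7; bus BusRd; mem=10
  op6 P0: load  L4 → E/I on L4; bus BusRd; mem=80
  op7 P0: load  L7 → S/S on L7; bus (none); mem=10
  op8 P0: load  L7 → S/S on L7; bus (none); mem=10
  op9 P0: store L3 := 1 → M/I on L3; bus BusRdX; mem=80
  op10 P1: load  L7 → S/S on L7; bus (none); mem=10
  op11 P0: load  L7 → S/S on L7; bus (none); mem=10
  op12 P1: load  L2 → I/E on L2; bus BusRd; mem=50
  op13 P1: load  L2 → I/E on L2; bus (none); mem=50
  op14 P1: load  L3 → S/S on L3; bus BusRd Flush; mem=1
  op15 P0: store L5 := 47 → M/I on L5; bus BusRdX Flush; mem=93
  op16 P1: load  L7 → S/S on L7; bus (none); mem=10
  op17 P1: store L5 := 2 → I/M on L5; bus BusRdX Flush; mem=47
  op18 P1: load  L6 → S/S on L6; bus (none); mem=43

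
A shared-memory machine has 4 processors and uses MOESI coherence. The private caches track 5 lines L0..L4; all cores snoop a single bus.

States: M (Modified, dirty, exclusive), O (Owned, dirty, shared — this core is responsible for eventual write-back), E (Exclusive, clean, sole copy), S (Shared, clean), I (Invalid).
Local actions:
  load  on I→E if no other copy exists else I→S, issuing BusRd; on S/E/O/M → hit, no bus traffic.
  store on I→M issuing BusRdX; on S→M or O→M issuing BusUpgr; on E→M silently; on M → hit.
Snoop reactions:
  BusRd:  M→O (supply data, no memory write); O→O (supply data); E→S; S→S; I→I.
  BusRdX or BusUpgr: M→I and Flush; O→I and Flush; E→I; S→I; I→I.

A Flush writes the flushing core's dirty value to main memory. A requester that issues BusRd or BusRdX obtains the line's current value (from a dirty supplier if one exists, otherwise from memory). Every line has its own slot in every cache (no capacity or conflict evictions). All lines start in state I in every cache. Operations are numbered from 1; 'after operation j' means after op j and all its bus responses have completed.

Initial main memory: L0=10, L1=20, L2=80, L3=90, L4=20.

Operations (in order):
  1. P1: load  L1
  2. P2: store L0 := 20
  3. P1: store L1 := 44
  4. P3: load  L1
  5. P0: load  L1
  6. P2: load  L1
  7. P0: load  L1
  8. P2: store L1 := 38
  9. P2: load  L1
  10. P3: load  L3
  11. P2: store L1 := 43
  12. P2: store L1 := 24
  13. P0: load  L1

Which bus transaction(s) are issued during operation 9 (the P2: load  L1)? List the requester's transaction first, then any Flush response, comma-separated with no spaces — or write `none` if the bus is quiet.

bus = none

[1] P1: load  L1 | P0:I, P1:E(20), P2:I, P3:I | bus: BusRd
[2] P2: store L0 := 20 | P0:I, P1:I, P2:M(20), P3:I | bus: BusRdX
[3] P1: store L1 := 44 | P0:I, P1:M(44), P2:I, P3:I | bus: none
[4] P3: load  L1 | P0:I, P1:O(44), P2:I, P3:S(44) | bus: BusRd
[5] P0: load  L1 | P0:S(44), P1:O(44), P2:I, P3:S(44) | bus: BusRd
[6] P2: load  L1 | P0:S(44), P1:O(44), P2:S(44), P3:S(44) | bus: BusRd
[7] P0: load  L1 | P0:S(44), P1:O(44), P2:S(44), P3:S(44) | bus: none
[8] P2: store L1 := 38 | P0:I, P1:I, P2:M(38), P3:I | bus: BusUpgr,Flush
[9] P2: load  L1 | P0:I, P1:I, P2:M(38), P3:I | bus: none
[10] P3: load  L3 | P0:I, P1:I, P2:I, P3:E(90) | bus: BusRd
[11] P2: store L1 := 43 | P0:I, P1:I, P2:M(43), P3:I | bus: none
[12] P2: store L1 := 24 | P0:I, P1:I, P2:M(24), P3:I | bus: none
[13] P0: load  L1 | P0:S(24), P1:I, P2:O(24), P3:I | bus: BusRd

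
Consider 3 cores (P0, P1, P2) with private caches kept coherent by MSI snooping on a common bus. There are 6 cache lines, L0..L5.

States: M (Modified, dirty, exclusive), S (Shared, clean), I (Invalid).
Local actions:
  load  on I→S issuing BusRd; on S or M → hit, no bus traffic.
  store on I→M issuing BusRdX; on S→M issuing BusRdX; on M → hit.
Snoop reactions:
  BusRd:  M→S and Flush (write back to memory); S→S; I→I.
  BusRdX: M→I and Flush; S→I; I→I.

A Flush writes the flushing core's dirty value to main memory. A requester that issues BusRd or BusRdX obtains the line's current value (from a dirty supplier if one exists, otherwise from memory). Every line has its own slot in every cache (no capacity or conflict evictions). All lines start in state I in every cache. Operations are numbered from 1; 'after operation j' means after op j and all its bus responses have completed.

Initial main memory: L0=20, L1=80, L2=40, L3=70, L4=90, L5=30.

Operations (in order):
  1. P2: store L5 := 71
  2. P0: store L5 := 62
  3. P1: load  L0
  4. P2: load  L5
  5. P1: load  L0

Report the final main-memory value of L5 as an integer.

  op1 P2: store L5 := 71 → I/I/M on L5; bus BusRdX; mem=30
  op2 P0: store L5 := 62 → M/I/I on L5; bus BusRdX Flush; mem=71
  op3 P1: load  L0 → I/S/I on L0; bus BusRd; mem=20
  op4 P2: load  L5 → S/I/S on L5; bus BusRd Flush; mem=62
  op5 P1: load  L0 → I/S/I on L0; bus (none); mem=20

memory[L5] = 62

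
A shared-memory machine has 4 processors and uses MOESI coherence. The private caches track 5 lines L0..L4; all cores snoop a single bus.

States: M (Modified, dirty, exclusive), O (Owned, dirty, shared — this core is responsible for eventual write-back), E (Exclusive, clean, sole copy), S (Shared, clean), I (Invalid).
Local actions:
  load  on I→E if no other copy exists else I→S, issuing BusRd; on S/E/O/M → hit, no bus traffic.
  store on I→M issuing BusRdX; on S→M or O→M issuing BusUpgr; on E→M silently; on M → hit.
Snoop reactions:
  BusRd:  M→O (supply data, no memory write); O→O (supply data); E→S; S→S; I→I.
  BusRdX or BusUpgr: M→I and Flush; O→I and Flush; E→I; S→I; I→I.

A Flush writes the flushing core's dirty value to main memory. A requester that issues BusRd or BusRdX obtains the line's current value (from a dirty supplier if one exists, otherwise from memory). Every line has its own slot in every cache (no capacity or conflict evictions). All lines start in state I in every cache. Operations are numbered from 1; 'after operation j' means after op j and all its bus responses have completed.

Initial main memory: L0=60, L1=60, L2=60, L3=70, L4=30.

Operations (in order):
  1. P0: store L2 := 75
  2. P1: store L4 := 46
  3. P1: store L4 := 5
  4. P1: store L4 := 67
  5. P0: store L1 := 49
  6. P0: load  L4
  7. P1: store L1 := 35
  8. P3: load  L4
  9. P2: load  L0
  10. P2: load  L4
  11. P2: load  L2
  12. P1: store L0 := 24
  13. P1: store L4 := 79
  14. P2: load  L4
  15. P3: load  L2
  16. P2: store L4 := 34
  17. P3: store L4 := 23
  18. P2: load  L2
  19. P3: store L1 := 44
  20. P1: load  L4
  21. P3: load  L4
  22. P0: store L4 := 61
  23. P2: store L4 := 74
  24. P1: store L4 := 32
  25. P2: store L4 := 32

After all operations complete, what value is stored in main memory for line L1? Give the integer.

memory[L1] = 35

  op1 P0: store L2 := 75 → M/I/I/I on L2; bus BusRdX; mem=60
  op2 P1: store L4 := 46 → I/M/I/I on L4; bus BusRdX; mem=30
  op3 P1: store L4 := 5 → I/M/I/I on L4; bus (none); mem=30
  op4 P1: store L4 := 67 → I/M/I/I on L4; bus (none); mem=30
  op5 P0: store L1 := 49 → M/I/I/I on L1; bus BusRdX; mem=60
  op6 P0: load  L4 → S/O/I/I on L4; bus BusRd; mem=30
  op7 P1: store L1 := 35 → I/M/I/I on L1; bus BusRdX Flush; mem=49
  op8 P3: load  L4 → S/O/I/S on L4; bus BusRd; mem=30
  op9 P2: load  L0 → I/I/E/I on L0; bus BusRd; mem=60
  op10 P2: load  L4 → S/O/S/S on L4; bus BusRd; mem=30
  op11 P2: load  L2 → O/I/S/I on L2; bus BusRd; mem=60
  op12 P1: store L0 := 24 → I/M/I/I on L0; bus BusRdX; mem=60
  op13 P1: store L4 := 79 → I/M/I/I on L4; bus BusUpgr; mem=30
  op14 P2: load  L4 → I/O/S/I on L4; bus BusRd; mem=30
  op15 P3: load  L2 → O/I/S/S on L2; bus BusRd; mem=60
  op16 P2: store L4 := 34 → I/I/M/I on L4; bus BusUpgr Flush; mem=79
  op17 P3: store L4 := 23 → I/I/I/M on L4; bus BusRdX Flush; mem=34
  op18 P2: load  L2 → O/I/S/S on L2; bus (none); mem=60
  op19 P3: store L1 := 44 → I/I/I/M on L1; bus BusRdX Flush; mem=35
  op20 P1: load  L4 → I/S/I/O on L4; bus BusRd; mem=34
  op21 P3: load  L4 → I/S/I/O on L4; bus (none); mem=34
  op22 P0: store L4 := 61 → M/I/I/I on L4; bus BusRdX Flush; mem=23
  op23 P2: store L4 := 74 → I/I/M/I on L4; bus BusRdX Flush; mem=61
  op24 P1: store L4 := 32 → I/M/I/I on L4; bus BusRdX Flush; mem=74
  op25 P2: store L4 := 32 → I/I/M/I on L4; bus BusRdX Flush; mem=32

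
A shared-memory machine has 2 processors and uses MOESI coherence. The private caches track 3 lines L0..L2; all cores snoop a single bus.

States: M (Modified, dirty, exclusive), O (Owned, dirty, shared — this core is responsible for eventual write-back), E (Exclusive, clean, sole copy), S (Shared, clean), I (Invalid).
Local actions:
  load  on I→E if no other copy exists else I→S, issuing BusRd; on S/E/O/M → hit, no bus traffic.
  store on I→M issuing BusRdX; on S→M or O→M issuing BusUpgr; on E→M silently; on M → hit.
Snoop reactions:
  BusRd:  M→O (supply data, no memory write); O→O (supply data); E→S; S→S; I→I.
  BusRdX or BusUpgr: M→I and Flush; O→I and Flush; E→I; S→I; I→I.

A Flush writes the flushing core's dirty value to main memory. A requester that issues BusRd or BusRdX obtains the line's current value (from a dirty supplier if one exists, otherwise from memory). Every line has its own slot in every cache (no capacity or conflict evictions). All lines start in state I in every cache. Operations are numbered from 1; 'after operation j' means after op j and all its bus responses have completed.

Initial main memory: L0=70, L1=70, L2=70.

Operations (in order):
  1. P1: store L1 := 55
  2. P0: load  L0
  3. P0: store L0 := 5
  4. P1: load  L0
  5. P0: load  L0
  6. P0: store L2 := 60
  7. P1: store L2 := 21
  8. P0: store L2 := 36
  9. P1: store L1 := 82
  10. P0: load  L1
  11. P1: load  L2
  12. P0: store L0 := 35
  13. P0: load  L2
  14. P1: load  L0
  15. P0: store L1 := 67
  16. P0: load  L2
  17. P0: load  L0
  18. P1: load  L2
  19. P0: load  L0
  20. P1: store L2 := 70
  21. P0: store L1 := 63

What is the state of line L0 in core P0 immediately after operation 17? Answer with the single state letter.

state = O

1. P1: store L1 := 55  bus=[BusRdX]  L1: P0=I P1=M  mem[L1]=70
2. P0: load  L0  bus=[BusRd]  L0: P0=E P1=I  mem[L0]=70
3. P0: store L0 := 5  bus=[-]  L0: P0=M P1=I  mem[L0]=70
4. P1: load  L0  bus=[BusRd]  L0: P0=O P1=S  mem[L0]=70
5. P0: load  L0  bus=[-]  L0: P0=O P1=S  mem[L0]=70
6. P0: store L2 := 60  bus=[BusRdX]  L2: P0=M P1=I  mem[L2]=70
7. P1: store L2 := 21  bus=[BusRdX,Flush]  L2: P0=I P1=M  mem[L2]=60
8. P0: store L2 := 36  bus=[BusRdX,Flush]  L2: P0=M P1=I  mem[L2]=21
9. P1: store L1 := 82  bus=[-]  L1: P0=I P1=M  mem[L1]=70
10. P0: load  L1  bus=[BusRd]  L1: P0=S P1=O  mem[L1]=70
11. P1: load  L2  bus=[BusRd]  L2: P0=O P1=S  mem[L2]=21
12. P0: store L0 := 35  bus=[BusUpgr]  L0: P0=M P1=I  mem[L0]=70
13. P0: load  L2  bus=[-]  L2: P0=O P1=S  mem[L2]=21
14. P1: load  L0  bus=[BusRd]  L0: P0=O P1=S  mem[L0]=70
15. P0: store L1 := 67  bus=[BusUpgr,Flush]  L1: P0=M P1=I  mem[L1]=82
16. P0: load  L2  bus=[-]  L2: P0=O P1=S  mem[L2]=21
17. P0: load  L0  bus=[-]  L0: P0=O P1=S  mem[L0]=70
18. P1: load  L2  bus=[-]  L2: P0=O P1=S  mem[L2]=21
19. P0: load  L0  bus=[-]  L0: P0=O P1=S  mem[L0]=70
20. P1: store L2 := 70  bus=[BusUpgr,Flush]  L2: P0=I P1=M  mem[L2]=36
21. P0: store L1 := 63  bus=[-]  L1: P0=M P1=I  mem[L1]=82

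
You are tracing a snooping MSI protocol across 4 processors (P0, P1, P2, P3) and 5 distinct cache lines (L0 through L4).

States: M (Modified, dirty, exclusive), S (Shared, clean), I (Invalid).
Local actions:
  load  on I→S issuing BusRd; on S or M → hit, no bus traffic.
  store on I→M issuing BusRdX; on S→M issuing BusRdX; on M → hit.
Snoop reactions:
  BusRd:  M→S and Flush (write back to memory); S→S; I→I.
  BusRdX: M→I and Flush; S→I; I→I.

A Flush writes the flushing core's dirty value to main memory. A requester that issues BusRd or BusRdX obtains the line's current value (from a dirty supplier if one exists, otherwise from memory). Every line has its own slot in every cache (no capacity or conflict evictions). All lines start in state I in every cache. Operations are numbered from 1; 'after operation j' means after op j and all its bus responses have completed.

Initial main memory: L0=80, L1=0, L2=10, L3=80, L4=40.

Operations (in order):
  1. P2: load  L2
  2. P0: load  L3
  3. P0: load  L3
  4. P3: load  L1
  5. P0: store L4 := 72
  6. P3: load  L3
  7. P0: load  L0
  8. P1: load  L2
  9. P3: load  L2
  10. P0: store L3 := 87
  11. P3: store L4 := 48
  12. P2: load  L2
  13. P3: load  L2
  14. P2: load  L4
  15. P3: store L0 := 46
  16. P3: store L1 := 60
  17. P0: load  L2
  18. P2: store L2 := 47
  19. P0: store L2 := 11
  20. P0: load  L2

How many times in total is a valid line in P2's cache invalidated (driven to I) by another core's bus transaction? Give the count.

invalidations = 1

[1] P2: load  L2 | P0:I, P1:I, P2:S(10), P3:I | bus: BusRd
[2] P0: load  L3 | P0:S(80), P1:I, P2:I, P3:I | bus: BusRd
[3] P0: load  L3 | P0:S(80), P1:I, P2:I, P3:I | bus: none
[4] P3: load  L1 | P0:I, P1:I, P2:I, P3:S(0) | bus: BusRd
[5] P0: store L4 := 72 | P0:M(72), P1:I, P2:I, P3:I | bus: BusRdX
[6] P3: load  L3 | P0:S(80), P1:I, P2:I, P3:S(80) | bus: BusRd
[7] P0: load  L0 | P0:S(80), P1:I, P2:I, P3:I | bus: BusRd
[8] P1: load  L2 | P0:I, P1:S(10), P2:S(10), P3:I | bus: BusRd
[9] P3: load  L2 | P0:I, P1:S(10), P2:S(10), P3:S(10) | bus: BusRd
[10] P0: store L3 := 87 | P0:M(87), P1:I, P2:I, P3:I | bus: BusRdX
[11] P3: store L4 := 48 | P0:I, P1:I, P2:I, P3:M(48) | bus: BusRdX,Flush
[12] P2: load  L2 | P0:I, P1:S(10), P2:S(10), P3:S(10) | bus: none
[13] P3: load  L2 | P0:I, P1:S(10), P2:S(10), P3:S(10) | bus: none
[14] P2: load  L4 | P0:I, P1:I, P2:S(48), P3:S(48) | bus: BusRd,Flush
[15] P3: store L0 := 46 | P0:I, P1:I, P2:I, P3:M(46) | bus: BusRdX
[16] P3: store L1 := 60 | P0:I, P1:I, P2:I, P3:M(60) | bus: BusRdX
[17] P0: load  L2 | P0:S(10), P1:S(10), P2:S(10), P3:S(10) | bus: BusRd
[18] P2: store L2 := 47 | P0:I, P1:I, P2:M(47), P3:I | bus: BusRdX
[19] P0: store L2 := 11 | P0:M(11), P1:I, P2:I, P3:I | bus: BusRdX,Flush
[20] P0: load  L2 | P0:M(11), P1:I, P2:I, P3:I | bus: none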